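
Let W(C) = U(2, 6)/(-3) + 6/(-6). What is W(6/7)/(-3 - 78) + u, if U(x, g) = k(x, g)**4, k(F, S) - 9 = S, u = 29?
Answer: 19225/81 ≈ 237.35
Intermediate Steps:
k(F, S) = 9 + S
U(x, g) = (9 + g)**4
W(C) = -16876 (W(C) = (9 + 6)**4/(-3) + 6/(-6) = 15**4*(-1/3) + 6*(-1/6) = 50625*(-1/3) - 1 = -16875 - 1 = -16876)
W(6/7)/(-3 - 78) + u = -16876/(-3 - 78) + 29 = -16876/(-81) + 29 = -16876*(-1/81) + 29 = 16876/81 + 29 = 19225/81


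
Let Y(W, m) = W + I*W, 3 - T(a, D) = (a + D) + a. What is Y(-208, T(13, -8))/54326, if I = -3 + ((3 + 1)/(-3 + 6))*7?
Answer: -2288/81489 ≈ -0.028077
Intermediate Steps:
I = 19/3 (I = -3 + (4/3)*7 = -3 + 28/3 = 19/3 ≈ 6.3333)
T(a, D) = 3 - D - 2*a (T(a, D) = 3 - ((a + D) + a) = 3 - ((D + a) + a) = 3 - (D + 2*a) = 3 + (-D - 2*a) = 3 - D - 2*a)
Y(W, m) = 22*W/3 (Y(W, m) = W + 19*W/3 = 22*W/3)
Y(-208, T(13, -8))/54326 = ((22/3)*(-208))/54326 = -4576/3*1/54326 = -2288/81489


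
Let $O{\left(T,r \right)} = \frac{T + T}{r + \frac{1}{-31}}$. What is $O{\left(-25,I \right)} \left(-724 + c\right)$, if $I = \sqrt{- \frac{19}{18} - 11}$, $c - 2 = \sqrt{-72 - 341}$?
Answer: $- \frac{4028760}{41711} - \frac{201810 \sqrt{3658}}{41711} - \frac{20815260 i \sqrt{434}}{41711} + \frac{5580 i \sqrt{413}}{41711} \approx -389.21 - 10394.0 i$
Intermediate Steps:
$c = 2 + i \sqrt{413}$ ($c = 2 + \sqrt{-72 - 341} = 2 + \sqrt{-413} = 2 + i \sqrt{413} \approx 2.0 + 20.322 i$)
$I = \frac{i \sqrt{434}}{6}$ ($I = \sqrt{\left(-19\right) \frac{1}{18} - 11} = \sqrt{- \frac{19}{18} - 11} = \sqrt{- \frac{217}{18}} = \frac{i \sqrt{434}}{6} \approx 3.4721 i$)
$O{\left(T,r \right)} = \frac{2 T}{- \frac{1}{31} + r}$ ($O{\left(T,r \right)} = \frac{2 T}{r - \frac{1}{31}} = \frac{2 T}{- \frac{1}{31} + r}$)
$O{\left(-25,I \right)} \left(-724 + c\right) = 62 \left(-25\right) \frac{1}{-1 + 31 \frac{i \sqrt{434}}{6}} \left(-724 + \left(2 + i \sqrt{413}\right)\right) = 62 \left(-25\right) \frac{1}{-1 + \frac{31 i \sqrt{434}}{6}} \left(-722 + i \sqrt{413}\right) = - \frac{1550}{-1 + \frac{31 i \sqrt{434}}{6}} \left(-722 + i \sqrt{413}\right) = - \frac{1550 \left(-722 + i \sqrt{413}\right)}{-1 + \frac{31 i \sqrt{434}}{6}}$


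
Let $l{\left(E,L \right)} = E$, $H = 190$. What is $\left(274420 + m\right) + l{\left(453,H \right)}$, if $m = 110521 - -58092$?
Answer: $443486$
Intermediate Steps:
$m = 168613$ ($m = 110521 + 58092 = 168613$)
$\left(274420 + m\right) + l{\left(453,H \right)} = \left(274420 + 168613\right) + 453 = 443033 + 453 = 443486$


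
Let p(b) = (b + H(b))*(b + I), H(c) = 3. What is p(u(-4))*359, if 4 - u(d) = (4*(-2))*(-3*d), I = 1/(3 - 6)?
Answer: 11056123/3 ≈ 3.6854e+6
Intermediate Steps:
I = -1/3 (I = 1/(-3) = -1/3 ≈ -0.33333)
u(d) = 4 - 24*d (u(d) = 4 - 4*(-2)*(-3*d) = 4 - (-8)*(-3*d) = 4 - 24*d)
p(b) = (3 + b)*(-1/3 + b) (p(b) = (b + 3)*(b - 1/3) = (3 + b)*(-1/3 + b))
p(u(-4))*359 = (-1 + (4 - 24*(-4))**2 + 8*(4 - 24*(-4))/3)*359 = (-1 + (4 + 96)**2 + 8*(4 + 96)/3)*359 = (-1 + 100**2 + (8/3)*100)*359 = (-1 + 10000 + 800/3)*359 = (30797/3)*359 = 11056123/3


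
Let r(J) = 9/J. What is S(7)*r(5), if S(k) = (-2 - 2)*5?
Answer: -36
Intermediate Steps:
S(k) = -20 (S(k) = -4*5 = -20)
S(7)*r(5) = -180/5 = -20*9/5 = -36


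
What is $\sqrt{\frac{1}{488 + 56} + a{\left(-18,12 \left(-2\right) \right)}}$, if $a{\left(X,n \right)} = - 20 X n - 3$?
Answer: $\frac{i \sqrt{159860894}}{136} \approx 92.968 i$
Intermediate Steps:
$a{\left(X,n \right)} = -3 - 20 X n$ ($a{\left(X,n \right)} = - 20 X n - 3 = -3 - 20 X n$)
$\sqrt{\frac{1}{488 + 56} + a{\left(-18,12 \left(-2\right) \right)}} = \sqrt{\frac{1}{488 + 56} - \left(3 - 360 \cdot 12 \left(-2\right)\right)} = \sqrt{\frac{1}{544} - \left(3 - -8640\right)} = \sqrt{\frac{1}{544} - 8643} = \sqrt{- \frac{4701791}{544}} = \frac{i \sqrt{159860894}}{136}$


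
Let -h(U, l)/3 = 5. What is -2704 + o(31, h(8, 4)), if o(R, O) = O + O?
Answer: -2734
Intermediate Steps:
h(U, l) = -15 (h(U, l) = -3*5 = -15)
o(R, O) = 2*O
-2704 + o(31, h(8, 4)) = -2704 + 2*(-15) = -2704 - 30 = -2734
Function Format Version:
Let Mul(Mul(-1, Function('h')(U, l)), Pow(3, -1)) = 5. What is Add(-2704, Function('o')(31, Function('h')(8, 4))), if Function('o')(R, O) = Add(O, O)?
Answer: -2734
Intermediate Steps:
Function('h')(U, l) = -15 (Function('h')(U, l) = Mul(-3, 5) = -15)
Function('o')(R, O) = Mul(2, O)
Add(-2704, Function('o')(31, Function('h')(8, 4))) = Add(-2704, Mul(2, -15)) = Add(-2704, -30) = -2734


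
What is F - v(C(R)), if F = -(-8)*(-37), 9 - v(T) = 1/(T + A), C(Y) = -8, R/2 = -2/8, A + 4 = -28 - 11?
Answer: -15556/51 ≈ -305.02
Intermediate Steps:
A = -43 (A = -4 + (-28 - 11) = -4 - 39 = -43)
R = -½ (R = 2*(-2/8) = 2*(-2*⅛) = 2*(-¼) = -½ ≈ -0.50000)
v(T) = 9 - 1/(-43 + T) (v(T) = 9 - 1/(T - 43) = 9 - 1/(-43 + T))
F = -296 (F = -1*296 = -296)
F - v(C(R)) = -296 - (-388 + 9*(-8))/(-43 - 8) = -296 - (-388 - 72)/(-51) = -296 - (-1)*(-460)/51 = -296 - 1*460/51 = -296 - 460/51 = -15556/51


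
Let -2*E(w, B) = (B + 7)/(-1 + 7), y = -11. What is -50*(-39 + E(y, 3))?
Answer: 5975/3 ≈ 1991.7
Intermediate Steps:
E(w, B) = -7/12 - B/12 (E(w, B) = -(B + 7)/(2*(-1 + 7)) = -(7 + B)/(2*6) = -(7/6 + B/6)/2 = -7/12 - B/12)
-50*(-39 + E(y, 3)) = -50*(-39 + (-7/12 - 1/12*3)) = -50*(-39 + (-7/12 - ¼)) = -50*(-39 - ⅚) = -50*(-239/6) = 5975/3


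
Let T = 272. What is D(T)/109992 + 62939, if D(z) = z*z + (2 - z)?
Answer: 3461430101/54996 ≈ 62940.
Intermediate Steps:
D(z) = 2 + z**2 - z (D(z) = z**2 + (2 - z) = 2 + z**2 - z)
D(T)/109992 + 62939 = (2 + 272**2 - 1*272)/109992 + 62939 = (2 + 73984 - 272)*(1/109992) + 62939 = 73714*(1/109992) + 62939 = 36857/54996 + 62939 = 3461430101/54996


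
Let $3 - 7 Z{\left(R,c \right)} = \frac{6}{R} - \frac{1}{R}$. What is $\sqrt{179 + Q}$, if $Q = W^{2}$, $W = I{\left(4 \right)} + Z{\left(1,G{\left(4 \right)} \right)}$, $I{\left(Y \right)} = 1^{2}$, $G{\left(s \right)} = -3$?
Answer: $\frac{2 \sqrt{2199}}{7} \approx 13.398$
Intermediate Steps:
$I{\left(Y \right)} = 1$
$Z{\left(R,c \right)} = \frac{3}{7} - \frac{5}{7 R}$ ($Z{\left(R,c \right)} = \frac{3}{7} - \frac{\frac{6}{R} - \frac{1}{R}}{7} = \frac{3}{7} - \frac{5 \frac{1}{R}}{7} = \frac{3}{7} - \frac{5}{7 R}$)
$W = \frac{5}{7}$ ($W = 1 + \frac{-5 + 3 \cdot 1}{7 \cdot 1} = 1 + \frac{1}{7} \cdot 1 \left(-5 + 3\right) = 1 + \frac{1}{7} \cdot 1 \left(-2\right) = 1 - \frac{2}{7} = \frac{5}{7} \approx 0.71429$)
$Q = \frac{25}{49}$ ($Q = \left(\frac{5}{7}\right)^{2} = \frac{25}{49} \approx 0.5102$)
$\sqrt{179 + Q} = \sqrt{179 + \frac{25}{49}} = \sqrt{\frac{8796}{49}} = \frac{2 \sqrt{2199}}{7}$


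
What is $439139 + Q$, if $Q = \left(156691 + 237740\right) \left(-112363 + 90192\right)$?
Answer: $-8744490562$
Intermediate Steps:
$Q = -8744929701$ ($Q = 394431 \left(-22171\right) = -8744929701$)
$439139 + Q = 439139 - 8744929701 = -8744490562$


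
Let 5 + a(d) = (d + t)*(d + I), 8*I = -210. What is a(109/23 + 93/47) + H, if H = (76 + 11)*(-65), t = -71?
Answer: -20587388567/4674244 ≈ -4404.4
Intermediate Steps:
I = -105/4 (I = (⅛)*(-210) = -105/4 ≈ -26.250)
a(d) = -5 + (-71 + d)*(-105/4 + d) (a(d) = -5 + (d - 71)*(d - 105/4) = -5 + (-71 + d)*(-105/4 + d))
H = -5655 (H = 87*(-65) = -5655)
a(109/23 + 93/47) + H = (7435/4 + (109/23 + 93/47)² - 389*(109/23 + 93/47)/4) - 5655 = (7435/4 + (7262/1081)² - 389/4*7262/1081) - 5655 = (7435/4 + 52736644/1168561 - 1412459/2162) - 5655 = 5845461253/4674244 - 5655 = -20587388567/4674244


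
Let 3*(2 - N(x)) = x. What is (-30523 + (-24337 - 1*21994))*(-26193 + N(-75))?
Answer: 2010961764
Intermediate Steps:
N(x) = 2 - x/3
(-30523 + (-24337 - 1*21994))*(-26193 + N(-75)) = (-30523 + (-24337 - 1*21994))*(-26193 + (2 - ⅓*(-75))) = (-30523 + (-24337 - 21994))*(-26193 + (2 + 25)) = (-30523 - 46331)*(-26193 + 27) = -76854*(-26166) = 2010961764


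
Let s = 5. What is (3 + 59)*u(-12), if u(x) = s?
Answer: 310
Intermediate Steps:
u(x) = 5
(3 + 59)*u(-12) = (3 + 59)*5 = 62*5 = 310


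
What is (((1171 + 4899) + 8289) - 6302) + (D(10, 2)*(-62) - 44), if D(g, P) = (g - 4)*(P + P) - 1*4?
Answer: 6773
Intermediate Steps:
D(g, P) = -4 + 2*P*(-4 + g) (D(g, P) = (-4 + g)*(2*P) - 4 = 2*P*(-4 + g) - 4 = -4 + 2*P*(-4 + g))
(((1171 + 4899) + 8289) - 6302) + (D(10, 2)*(-62) - 44) = (((1171 + 4899) + 8289) - 6302) + ((-4 - 8*2 + 2*2*10)*(-62) - 44) = ((6070 + 8289) - 6302) + ((-4 - 16 + 40)*(-62) - 44) = (14359 - 6302) + (20*(-62) - 44) = 8057 + (-1240 - 44) = 8057 - 1284 = 6773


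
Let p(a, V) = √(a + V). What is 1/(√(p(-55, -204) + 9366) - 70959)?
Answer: -1/(70959 - √(9366 + I*√259)) ≈ -1.4112e-5 - 1.6558e-11*I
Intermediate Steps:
p(a, V) = √(V + a)
1/(√(p(-55, -204) + 9366) - 70959) = 1/(√(√(-204 - 55) + 9366) - 70959) = 1/(√(√(-259) + 9366) - 70959) = 1/(√(I*√259 + 9366) - 70959) = 1/(√(9366 + I*√259) - 70959) = 1/(-70959 + √(9366 + I*√259))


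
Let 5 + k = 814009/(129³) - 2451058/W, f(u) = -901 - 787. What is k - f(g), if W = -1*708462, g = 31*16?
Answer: 142523601929573/84491532351 ≈ 1686.8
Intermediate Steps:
g = 496
f(u) = -1688
W = -708462
k = -98104678915/84491532351 (k = -5 + (814009/(129³) - 2451058/(-708462)) = -5 + (814009/2146689 - 2451058*(-1/708462)) = -5 + (814009*(1/2146689) + 1225529/354231) = -5 + (814009/2146689 + 1225529/354231) = -5 + 324352982840/84491532351 = -98104678915/84491532351 ≈ -1.1611)
k - f(g) = -98104678915/84491532351 - 1*(-1688) = -98104678915/84491532351 + 1688 = 142523601929573/84491532351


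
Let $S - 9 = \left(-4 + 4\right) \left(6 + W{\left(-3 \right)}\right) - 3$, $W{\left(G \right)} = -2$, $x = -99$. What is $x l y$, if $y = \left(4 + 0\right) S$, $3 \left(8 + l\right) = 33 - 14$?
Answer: $3960$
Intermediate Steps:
$l = - \frac{5}{3}$ ($l = -8 + \frac{33 - 14}{3} = -8 + \frac{1}{3} \cdot 19 = -8 + \frac{19}{3} = - \frac{5}{3} \approx -1.6667$)
$S = 6$ ($S = 9 - \left(3 - \left(-4 + 4\right) \left(6 - 2\right)\right) = 9 + \left(0 \cdot 4 - 3\right) = 9 + \left(0 - 3\right) = 9 - 3 = 6$)
$y = 24$ ($y = \left(4 + 0\right) 6 = 4 \cdot 6 = 24$)
$x l y = \left(-99\right) \left(- \frac{5}{3}\right) 24 = 165 \cdot 24 = 3960$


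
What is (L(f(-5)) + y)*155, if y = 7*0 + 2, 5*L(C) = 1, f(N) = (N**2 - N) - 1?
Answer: 341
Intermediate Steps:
f(N) = -1 + N**2 - N
L(C) = 1/5 (L(C) = (1/5)*1 = 1/5)
y = 2 (y = 0 + 2 = 2)
(L(f(-5)) + y)*155 = (1/5 + 2)*155 = (11/5)*155 = 341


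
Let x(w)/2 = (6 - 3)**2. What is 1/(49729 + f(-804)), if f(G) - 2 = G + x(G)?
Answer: 1/48945 ≈ 2.0431e-5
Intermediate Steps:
x(w) = 18 (x(w) = 2*(6 - 3)**2 = 2*3**2 = 2*9 = 18)
f(G) = 20 + G (f(G) = 2 + (G + 18) = 2 + (18 + G) = 20 + G)
1/(49729 + f(-804)) = 1/(49729 + (20 - 804)) = 1/(49729 - 784) = 1/48945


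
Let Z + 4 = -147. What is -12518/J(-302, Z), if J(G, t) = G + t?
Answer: 12518/453 ≈ 27.634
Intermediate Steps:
Z = -151 (Z = -4 - 147 = -151)
-12518/J(-302, Z) = -12518/(-302 - 151) = -12518/(-453) = -12518*(-1/453) = 12518/453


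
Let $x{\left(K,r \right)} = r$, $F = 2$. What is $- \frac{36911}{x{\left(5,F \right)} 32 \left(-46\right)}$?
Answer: $\frac{36911}{2944} \approx 12.538$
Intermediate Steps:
$- \frac{36911}{x{\left(5,F \right)} 32 \left(-46\right)} = - \frac{36911}{2 \cdot 32 \left(-46\right)} = - \frac{36911}{64 \left(-46\right)} = - \frac{36911}{-2944} = \left(-36911\right) \left(- \frac{1}{2944}\right) = \frac{36911}{2944}$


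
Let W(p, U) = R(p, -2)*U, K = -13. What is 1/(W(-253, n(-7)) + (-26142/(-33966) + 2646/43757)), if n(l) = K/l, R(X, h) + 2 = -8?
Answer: -35386911/627810025 ≈ -0.056366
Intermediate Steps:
R(X, h) = -10 (R(X, h) = -2 - 8 = -10)
n(l) = -13/l
W(p, U) = -10*U
1/(W(-253, n(-7)) + (-26142/(-33966) + 2646/43757)) = 1/(-(-130)/(-7) + (-26142/(-33966) + 2646/43757)) = 1/(-(-130)*(-1)/7 + (-26142*(-1/33966) + 2646*(1/43757))) = 1/(-10*13/7 + (4357/5661 + 54/893)) = 1/(-130/7 + 4196495/5055273) = 1/(-627810025/35386911) = -35386911/627810025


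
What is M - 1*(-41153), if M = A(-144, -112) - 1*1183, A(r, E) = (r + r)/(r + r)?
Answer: 39971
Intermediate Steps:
A(r, E) = 1 (A(r, E) = (2*r)/((2*r)) = (2*r)*(1/(2*r)) = 1)
M = -1182 (M = 1 - 1*1183 = 1 - 1183 = -1182)
M - 1*(-41153) = -1182 - 1*(-41153) = -1182 + 41153 = 39971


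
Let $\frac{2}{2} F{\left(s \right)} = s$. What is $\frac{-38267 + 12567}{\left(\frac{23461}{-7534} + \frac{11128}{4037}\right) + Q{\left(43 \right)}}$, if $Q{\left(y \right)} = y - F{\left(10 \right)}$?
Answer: $- \frac{781659280600}{992813309} \approx -787.32$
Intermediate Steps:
$F{\left(s \right)} = s$
$Q{\left(y \right)} = -10 + y$ ($Q{\left(y \right)} = y - 10 = -10 + y$)
$\frac{-38267 + 12567}{\left(\frac{23461}{-7534} + \frac{11128}{4037}\right) + Q{\left(43 \right)}} = \frac{-38267 + 12567}{\left(\frac{23461}{-7534} + \frac{11128}{4037}\right) + \left(-10 + 43\right)} = - \frac{25700}{\left(23461 \left(- \frac{1}{7534}\right) + 11128 \cdot \frac{1}{4037}\right) + 33} = - \frac{25700}{\left(- \frac{23461}{7534} + \frac{11128}{4037}\right) + 33} = - \frac{25700}{- \frac{10873705}{30414758} + 33} = - \frac{25700}{\frac{992813309}{30414758}} = \left(-25700\right) \frac{30414758}{992813309} = - \frac{781659280600}{992813309}$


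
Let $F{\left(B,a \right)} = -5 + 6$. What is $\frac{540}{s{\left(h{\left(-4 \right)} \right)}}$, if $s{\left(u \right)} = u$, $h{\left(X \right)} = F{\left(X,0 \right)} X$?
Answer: $-135$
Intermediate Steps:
$F{\left(B,a \right)} = 1$
$h{\left(X \right)} = X$ ($h{\left(X \right)} = 1 X = X$)
$\frac{540}{s{\left(h{\left(-4 \right)} \right)}} = \frac{540}{-4} = 540 \left(- \frac{1}{4}\right) = -135$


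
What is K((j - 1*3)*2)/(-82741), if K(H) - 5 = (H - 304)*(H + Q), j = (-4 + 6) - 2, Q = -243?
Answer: -77195/82741 ≈ -0.93297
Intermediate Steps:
j = 0 (j = 2 - 2 = 0)
K(H) = 5 + (-304 + H)*(-243 + H) (K(H) = 5 + (H - 304)*(H - 243) = 5 + (-304 + H)*(-243 + H))
K((j - 1*3)*2)/(-82741) = (73877 + ((0 - 1*3)*2)**2 - 547*(0 - 1*3)*2)/(-82741) = (73877 + ((0 - 3)*2)**2 - 547*(0 - 3)*2)*(-1/82741) = (73877 + (-3*2)**2 - (-1641)*2)*(-1/82741) = (73877 + (-6)**2 - 547*(-6))*(-1/82741) = (73877 + 36 + 3282)*(-1/82741) = 77195*(-1/82741) = -77195/82741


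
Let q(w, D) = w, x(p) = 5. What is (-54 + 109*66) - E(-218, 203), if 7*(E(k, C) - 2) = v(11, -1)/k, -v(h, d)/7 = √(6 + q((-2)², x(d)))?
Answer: 7138 - √10/218 ≈ 7138.0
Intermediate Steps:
v(h, d) = -7*√10 (v(h, d) = -7*√(6 + (-2)²) = -7*√(6 + 4) = -7*√10)
E(k, C) = 2 - √10/k (E(k, C) = 2 + ((-7*√10)/k)/7 = 2 + (-7*√10/k)/7 = 2 - √10/k)
(-54 + 109*66) - E(-218, 203) = (-54 + 109*66) - (2 - 1*√10/(-218)) = (-54 + 7194) - (2 - 1*√10*(-1/218)) = 7140 - (2 + √10/218) = 7140 + (-2 - √10/218) = 7138 - √10/218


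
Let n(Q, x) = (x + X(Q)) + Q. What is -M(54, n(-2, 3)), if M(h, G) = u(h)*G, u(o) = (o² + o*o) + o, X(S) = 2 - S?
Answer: -29430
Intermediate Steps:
u(o) = o + 2*o² (u(o) = (o² + o²) + o = 2*o² + o = o + 2*o²)
n(Q, x) = 2 + x (n(Q, x) = (x + (2 - Q)) + Q = (2 + x - Q) + Q = 2 + x)
M(h, G) = G*h*(1 + 2*h) (M(h, G) = (h*(1 + 2*h))*G = G*h*(1 + 2*h))
-M(54, n(-2, 3)) = -(2 + 3)*54*(1 + 2*54) = -5*54*(1 + 108) = -5*54*109 = -1*29430 = -29430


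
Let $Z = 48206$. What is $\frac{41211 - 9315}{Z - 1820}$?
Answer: $\frac{1772}{2577} \approx 0.68762$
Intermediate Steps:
$\frac{41211 - 9315}{Z - 1820} = \frac{41211 - 9315}{48206 - 1820} = \frac{31896}{46386} = 31896 \cdot \frac{1}{46386} = \frac{1772}{2577}$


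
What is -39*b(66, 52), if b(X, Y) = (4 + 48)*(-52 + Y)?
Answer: 0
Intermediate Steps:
b(X, Y) = -2704 + 52*Y (b(X, Y) = 52*(-52 + Y) = -2704 + 52*Y)
-39*b(66, 52) = -39*(-2704 + 52*52) = -39*(-2704 + 2704) = -39*0 = 0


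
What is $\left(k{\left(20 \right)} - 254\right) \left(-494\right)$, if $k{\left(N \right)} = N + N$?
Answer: $105716$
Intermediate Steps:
$k{\left(N \right)} = 2 N$
$\left(k{\left(20 \right)} - 254\right) \left(-494\right) = \left(2 \cdot 20 - 254\right) \left(-494\right) = \left(40 - 254\right) \left(-494\right) = \left(-214\right) \left(-494\right) = 105716$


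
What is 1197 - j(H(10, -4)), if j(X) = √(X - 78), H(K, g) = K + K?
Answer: 1197 - I*√58 ≈ 1197.0 - 7.6158*I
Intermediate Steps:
H(K, g) = 2*K
j(X) = √(-78 + X)
1197 - j(H(10, -4)) = 1197 - √(-78 + 2*10) = 1197 - √(-78 + 20) = 1197 - √(-58) = 1197 - I*√58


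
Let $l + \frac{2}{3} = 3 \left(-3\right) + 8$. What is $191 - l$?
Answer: $\frac{578}{3} \approx 192.67$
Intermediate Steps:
$l = - \frac{5}{3}$ ($l = - \frac{2}{3} + \left(3 \left(-3\right) + 8\right) = - \frac{2}{3} + \left(-9 + 8\right) = - \frac{2}{3} - 1 = - \frac{5}{3} \approx -1.6667$)
$191 - l = 191 - - \frac{5}{3} = 191 + \frac{5}{3} = \frac{578}{3}$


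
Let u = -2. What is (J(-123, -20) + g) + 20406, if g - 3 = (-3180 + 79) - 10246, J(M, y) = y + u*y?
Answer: 7082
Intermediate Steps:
J(M, y) = -y (J(M, y) = y - 2*y = -y)
g = -13344 (g = 3 + ((-3180 + 79) - 10246) = 3 + (-3101 - 10246) = 3 - 13347 = -13344)
(J(-123, -20) + g) + 20406 = (-1*(-20) - 13344) + 20406 = (20 - 13344) + 20406 = -13324 + 20406 = 7082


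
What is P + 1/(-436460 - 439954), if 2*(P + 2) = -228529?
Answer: -50072380166/438207 ≈ -1.1427e+5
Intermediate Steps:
P = -228533/2 (P = -2 + (½)*(-228529) = -2 - 228529/2 = -228533/2 ≈ -1.1427e+5)
P + 1/(-436460 - 439954) = -228533/2 + 1/(-436460 - 439954) = -228533/2 + 1/(-876414) = -228533/2 - 1/876414 = -50072380166/438207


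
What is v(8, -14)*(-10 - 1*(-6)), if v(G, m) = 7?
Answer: -28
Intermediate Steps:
v(8, -14)*(-10 - 1*(-6)) = 7*(-10 - 1*(-6)) = 7*(-10 + 6) = 7*(-4) = -28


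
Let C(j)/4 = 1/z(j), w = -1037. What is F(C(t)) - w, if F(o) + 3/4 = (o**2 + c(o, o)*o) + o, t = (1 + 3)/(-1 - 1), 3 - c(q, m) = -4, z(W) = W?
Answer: 4097/4 ≈ 1024.3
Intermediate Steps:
c(q, m) = 7 (c(q, m) = 3 - 1*(-4) = 3 + 4 = 7)
t = -2 (t = 4/(-2) = 4*(-1/2) = -2)
C(j) = 4/j
F(o) = -3/4 + o**2 + 8*o (F(o) = -3/4 + ((o**2 + 7*o) + o) = -3/4 + (o**2 + 8*o) = -3/4 + o**2 + 8*o)
F(C(t)) - w = (-3/4 + (4/(-2))**2 + 8*(4/(-2))) - 1*(-1037) = (-3/4 + (4*(-1/2))**2 + 8*(4*(-1/2))) + 1037 = (-3/4 + (-2)**2 + 8*(-2)) + 1037 = (-3/4 + 4 - 16) + 1037 = -51/4 + 1037 = 4097/4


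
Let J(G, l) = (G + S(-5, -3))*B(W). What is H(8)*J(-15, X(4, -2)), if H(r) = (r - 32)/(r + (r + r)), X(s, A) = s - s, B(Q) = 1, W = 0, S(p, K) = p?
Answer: 20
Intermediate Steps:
X(s, A) = 0
J(G, l) = -5 + G (J(G, l) = (G - 5)*1 = (-5 + G)*1 = -5 + G)
H(r) = (-32 + r)/(3*r) (H(r) = (-32 + r)/(r + 2*r) = (-32 + r)/((3*r)) = (-32 + r)*(1/(3*r)) = (-32 + r)/(3*r))
H(8)*J(-15, X(4, -2)) = ((⅓)*(-32 + 8)/8)*(-5 - 15) = ((⅓)*(⅛)*(-24))*(-20) = -1*(-20) = 20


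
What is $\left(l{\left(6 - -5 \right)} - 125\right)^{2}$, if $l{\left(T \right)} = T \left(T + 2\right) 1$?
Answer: $324$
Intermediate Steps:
$l{\left(T \right)} = T \left(2 + T\right)$ ($l{\left(T \right)} = T \left(2 + T\right) 1 = T \left(2 + T\right)$)
$\left(l{\left(6 - -5 \right)} - 125\right)^{2} = \left(\left(6 - -5\right) \left(2 + \left(6 - -5\right)\right) - 125\right)^{2} = \left(\left(6 + 5\right) \left(2 + \left(6 + 5\right)\right) - 125\right)^{2} = \left(11 \left(2 + 11\right) - 125\right)^{2} = \left(11 \cdot 13 - 125\right)^{2} = \left(143 - 125\right)^{2} = 18^{2} = 324$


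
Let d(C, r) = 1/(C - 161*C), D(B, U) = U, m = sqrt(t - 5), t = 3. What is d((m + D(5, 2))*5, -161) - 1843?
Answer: (-1474400*sqrt(2) + 2948801*I)/(800*(sqrt(2) - 2*I)) ≈ -1843.0 + 0.00029469*I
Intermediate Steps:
m = I*sqrt(2) (m = sqrt(3 - 5) = sqrt(-2) = I*sqrt(2) ≈ 1.4142*I)
d(C, r) = -1/(160*C) (d(C, r) = 1/(-160*C) = -1/(160*C))
d((m + D(5, 2))*5, -161) - 1843 = -1/(5*(I*sqrt(2) + 2))/160 - 1843 = -1/(5*(2 + I*sqrt(2)))/160 - 1843 = -1/(160*(10 + 5*I*sqrt(2))) - 1843 = -1843 - 1/(160*(10 + 5*I*sqrt(2)))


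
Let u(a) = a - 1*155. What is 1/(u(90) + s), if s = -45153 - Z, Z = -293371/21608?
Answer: -21608/976777173 ≈ -2.2122e-5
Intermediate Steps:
u(a) = -155 + a (u(a) = a - 155 = -155 + a)
Z = -293371/21608 (Z = -293371*1/21608 = -293371/21608 ≈ -13.577)
s = -975372653/21608 (s = -45153 - 1*(-293371/21608) = -45153 + 293371/21608 = -975372653/21608 ≈ -45139.)
1/(u(90) + s) = 1/((-155 + 90) - 975372653/21608) = 1/(-65 - 975372653/21608) = 1/(-976777173/21608) = -21608/976777173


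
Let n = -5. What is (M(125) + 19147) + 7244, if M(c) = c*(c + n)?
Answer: 41391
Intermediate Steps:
M(c) = c*(-5 + c) (M(c) = c*(c - 5) = c*(-5 + c))
(M(125) + 19147) + 7244 = (125*(-5 + 125) + 19147) + 7244 = (125*120 + 19147) + 7244 = (15000 + 19147) + 7244 = 34147 + 7244 = 41391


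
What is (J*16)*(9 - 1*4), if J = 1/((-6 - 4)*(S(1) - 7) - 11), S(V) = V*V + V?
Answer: 80/39 ≈ 2.0513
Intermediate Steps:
S(V) = V + V**2 (S(V) = V**2 + V = V + V**2)
J = 1/39 (J = 1/((-6 - 4)*(1*(1 + 1) - 7) - 11) = 1/(-10*(1*2 - 7) - 11) = 1/(-10*(2 - 7) - 11) = 1/(-10*(-5) - 11) = 1/(50 - 11) = 1/39 ≈ 0.025641)
(J*16)*(9 - 1*4) = ((1/39)*16)*(9 - 1*4) = 16*(9 - 4)/39 = (16/39)*5 = 80/39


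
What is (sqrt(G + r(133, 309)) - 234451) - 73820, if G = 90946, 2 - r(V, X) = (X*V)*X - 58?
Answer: -308271 + I*sqrt(12607967) ≈ -3.0827e+5 + 3550.8*I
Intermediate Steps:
r(V, X) = 60 - V*X**2 (r(V, X) = 2 - ((X*V)*X - 58) = 2 - ((V*X)*X - 58) = 2 - (V*X**2 - 58) = 2 - (-58 + V*X**2) = 2 + (58 - V*X**2) = 60 - V*X**2)
(sqrt(G + r(133, 309)) - 234451) - 73820 = (sqrt(90946 + (60 - 1*133*309**2)) - 234451) - 73820 = (sqrt(90946 + (60 - 1*133*95481)) - 234451) - 73820 = (sqrt(90946 + (60 - 12698973)) - 234451) - 73820 = (sqrt(90946 - 12698913) - 234451) - 73820 = (sqrt(-12607967) - 234451) - 73820 = (I*sqrt(12607967) - 234451) - 73820 = (-234451 + I*sqrt(12607967)) - 73820 = -308271 + I*sqrt(12607967)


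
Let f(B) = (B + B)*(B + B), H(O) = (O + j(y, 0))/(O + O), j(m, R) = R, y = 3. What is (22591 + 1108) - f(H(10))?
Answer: 23698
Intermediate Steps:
H(O) = ½ (H(O) = (O + 0)/(O + O) = O/((2*O)) = O*(1/(2*O)) = ½)
f(B) = 4*B² (f(B) = (2*B)*(2*B) = 4*B²)
(22591 + 1108) - f(H(10)) = (22591 + 1108) - 4*(½)² = 23699 - 4/4 = 23699 - 1*1 = 23699 - 1 = 23698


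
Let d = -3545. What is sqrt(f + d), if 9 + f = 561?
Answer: I*sqrt(2993) ≈ 54.708*I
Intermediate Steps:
f = 552 (f = -9 + 561 = 552)
sqrt(f + d) = sqrt(552 - 3545) = sqrt(-2993) = I*sqrt(2993)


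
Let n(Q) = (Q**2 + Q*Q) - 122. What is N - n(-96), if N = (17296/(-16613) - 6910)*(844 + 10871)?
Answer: -1345339955120/16613 ≈ -8.0981e+7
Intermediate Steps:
n(Q) = -122 + 2*Q**2 (n(Q) = (Q**2 + Q**2) - 122 = 2*Q**2 - 122 = -122 + 2*Q**2)
N = -1345035771090/16613 (N = (17296*(-1/16613) - 6910)*11715 = (-17296/16613 - 6910)*11715 = -114813126/16613*11715 = -1345035771090/16613 ≈ -8.0963e+7)
N - n(-96) = -1345035771090/16613 - (-122 + 2*(-96)**2) = -1345035771090/16613 - (-122 + 2*9216) = -1345035771090/16613 - (-122 + 18432) = -1345035771090/16613 - 1*18310 = -1345035771090/16613 - 18310 = -1345339955120/16613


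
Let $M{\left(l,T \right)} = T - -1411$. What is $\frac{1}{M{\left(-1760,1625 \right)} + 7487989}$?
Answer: $\frac{1}{7491025} \approx 1.3349 \cdot 10^{-7}$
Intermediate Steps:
$M{\left(l,T \right)} = 1411 + T$ ($M{\left(l,T \right)} = T + 1411 = 1411 + T$)
$\frac{1}{M{\left(-1760,1625 \right)} + 7487989} = \frac{1}{\left(1411 + 1625\right) + 7487989} = \frac{1}{3036 + 7487989} = \frac{1}{7491025}$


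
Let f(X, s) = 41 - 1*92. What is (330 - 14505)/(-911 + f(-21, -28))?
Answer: 14175/962 ≈ 14.735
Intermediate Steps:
f(X, s) = -51 (f(X, s) = 41 - 92 = -51)
(330 - 14505)/(-911 + f(-21, -28)) = (330 - 14505)/(-911 - 51) = -14175/(-962) = -14175*(-1/962) = 14175/962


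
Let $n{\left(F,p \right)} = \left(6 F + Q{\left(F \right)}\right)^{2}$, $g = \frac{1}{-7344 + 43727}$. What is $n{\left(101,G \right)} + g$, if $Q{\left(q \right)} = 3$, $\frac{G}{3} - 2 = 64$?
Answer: $\frac{13493763424}{36383} \approx 3.7088 \cdot 10^{5}$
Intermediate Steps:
$G = 198$ ($G = 6 + 3 \cdot 64 = 6 + 192 = 198$)
$g = \frac{1}{36383} \approx 2.7485 \cdot 10^{-5}$
$n{\left(F,p \right)} = \left(3 + 6 F\right)^{2}$ ($n{\left(F,p \right)} = \left(6 F + 3\right)^{2} = \left(3 + 6 F\right)^{2}$)
$n{\left(101,G \right)} + g = 9 \left(1 + 2 \cdot 101\right)^{2} + \frac{1}{36383} = 9 \left(1 + 202\right)^{2} + \frac{1}{36383} = 9 \cdot 203^{2} + \frac{1}{36383} = 9 \cdot 41209 + \frac{1}{36383} = 370881 + \frac{1}{36383} = \frac{13493763424}{36383}$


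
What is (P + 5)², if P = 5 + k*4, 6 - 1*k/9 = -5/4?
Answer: 73441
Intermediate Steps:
k = 261/4 (k = 54 - (-45)/4 = 54 - 9*(-5/4) = 54 + 45/4 = 261/4 ≈ 65.250)
P = 266 (P = 5 + (261/4)*4 = 5 + 261 = 266)
(P + 5)² = (266 + 5)² = 271² = 73441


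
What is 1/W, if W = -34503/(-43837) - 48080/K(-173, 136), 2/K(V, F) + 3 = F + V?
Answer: 43837/42153693703 ≈ 1.0399e-6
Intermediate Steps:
K(V, F) = 2/(-3 + F + V) (K(V, F) = 2/(-3 + (F + V)) = 2/(-3 + F + V))
W = 42153693703/43837 (W = -34503/(-43837) - 48080/(2/(-3 + 136 - 173)) = -34503*(-1/43837) - 48080/(2/(-40)) = 34503/43837 - 48080/(2*(-1/40)) = 34503/43837 - 48080/(-1/20) = 34503/43837 - 48080*(-20) = 34503/43837 + 961600 = 42153693703/43837 ≈ 9.6160e+5)
1/W = 1/(42153693703/43837) = 43837/42153693703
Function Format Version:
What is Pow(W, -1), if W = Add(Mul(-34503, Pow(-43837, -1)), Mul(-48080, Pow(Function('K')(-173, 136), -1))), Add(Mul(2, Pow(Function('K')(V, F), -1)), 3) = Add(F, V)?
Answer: Rational(43837, 42153693703) ≈ 1.0399e-6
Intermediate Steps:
Function('K')(V, F) = Mul(2, Pow(Add(-3, F, V), -1)) (Function('K')(V, F) = Mul(2, Pow(Add(-3, Add(F, V)), -1)) = Mul(2, Pow(Add(-3, F, V), -1)))
W = Rational(42153693703, 43837) (W = Add(Mul(-34503, Pow(-43837, -1)), Mul(-48080, Pow(Mul(2, Pow(Add(-3, 136, -173), -1)), -1))) = Add(Mul(-34503, Rational(-1, 43837)), Mul(-48080, Pow(Mul(2, Pow(-40, -1)), -1))) = Add(Rational(34503, 43837), Mul(-48080, Pow(Mul(2, Rational(-1, 40)), -1))) = Add(Rational(34503, 43837), Mul(-48080, Pow(Rational(-1, 20), -1))) = Add(Rational(34503, 43837), Mul(-48080, -20)) = Add(Rational(34503, 43837), 961600) = Rational(42153693703, 43837) ≈ 9.6160e+5)
Pow(W, -1) = Pow(Rational(42153693703, 43837), -1) = Rational(43837, 42153693703)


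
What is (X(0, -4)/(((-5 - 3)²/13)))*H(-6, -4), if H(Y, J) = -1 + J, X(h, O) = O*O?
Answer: -65/4 ≈ -16.250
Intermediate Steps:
X(h, O) = O²
(X(0, -4)/(((-5 - 3)²/13)))*H(-6, -4) = ((-4)²/(((-5 - 3)²/13)))*(-1 - 4) = (16/(((-8)²*(1/13))))*(-5) = (16/((64*(1/13))))*(-5) = (16/(64/13))*(-5) = (16*(13/64))*(-5) = (13/4)*(-5) = -65/4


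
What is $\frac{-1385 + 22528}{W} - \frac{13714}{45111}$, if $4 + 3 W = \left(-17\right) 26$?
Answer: $- \frac{2867462063}{20119506} \approx -142.52$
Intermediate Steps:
$W = - \frac{446}{3}$ ($W = - \frac{4}{3} + \frac{\left(-17\right) 26}{3} = - \frac{4}{3} + \frac{1}{3} \left(-442\right) = - \frac{4}{3} - \frac{442}{3} = - \frac{446}{3} \approx -148.67$)
$\frac{-1385 + 22528}{W} - \frac{13714}{45111} = \frac{-1385 + 22528}{- \frac{446}{3}} - \frac{13714}{45111} = 21143 \left(- \frac{3}{446}\right) - \frac{13714}{45111} = - \frac{63429}{446} - \frac{13714}{45111} = - \frac{2867462063}{20119506}$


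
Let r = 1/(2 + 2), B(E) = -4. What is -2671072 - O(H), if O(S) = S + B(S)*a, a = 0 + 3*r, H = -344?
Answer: -2670725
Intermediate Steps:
r = ¼ (r = 1/4 = ¼ ≈ 0.25000)
a = ¾ (a = 0 + 3*(¼) = 0 + ¾ = ¾ ≈ 0.75000)
O(S) = -3 + S (O(S) = S - 4*¾ = S - 3 = -3 + S)
-2671072 - O(H) = -2671072 - (-3 - 344) = -2671072 - 1*(-347) = -2671072 + 347 = -2670725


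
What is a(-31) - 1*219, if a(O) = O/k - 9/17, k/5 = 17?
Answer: -18691/85 ≈ -219.89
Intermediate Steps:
k = 85 (k = 5*17 = 85)
a(O) = -9/17 + O/85 (a(O) = O/85 - 9/17 = -9/17 + O/85)
a(-31) - 1*219 = (-9/17 + (1/85)*(-31)) - 1*219 = (-9/17 - 31/85) - 219 = -76/85 - 219 = -18691/85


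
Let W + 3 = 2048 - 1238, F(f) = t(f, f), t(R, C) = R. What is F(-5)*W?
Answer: -4035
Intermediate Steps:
F(f) = f
W = 807 (W = -3 + (2048 - 1238) = -3 + 810 = 807)
F(-5)*W = -5*807 = -4035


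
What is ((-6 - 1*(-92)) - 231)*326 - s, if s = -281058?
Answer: 233788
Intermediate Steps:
((-6 - 1*(-92)) - 231)*326 - s = ((-6 - 1*(-92)) - 231)*326 - 1*(-281058) = ((-6 + 92) - 231)*326 + 281058 = (86 - 231)*326 + 281058 = -145*326 + 281058 = -47270 + 281058 = 233788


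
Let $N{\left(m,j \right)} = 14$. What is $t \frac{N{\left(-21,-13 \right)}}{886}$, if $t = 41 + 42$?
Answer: $\frac{581}{443} \approx 1.3115$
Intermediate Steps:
$t = 83$
$t \frac{N{\left(-21,-13 \right)}}{886} = 83 \cdot \frac{14}{886} = 83 \cdot 14 \cdot \frac{1}{886} = 83 \cdot \frac{7}{443} = \frac{581}{443}$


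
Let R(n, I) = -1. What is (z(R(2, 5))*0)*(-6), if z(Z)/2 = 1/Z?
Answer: 0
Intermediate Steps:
z(Z) = 2/Z
(z(R(2, 5))*0)*(-6) = ((2/(-1))*0)*(-6) = ((2*(-1))*0)*(-6) = -2*0*(-6) = 0*(-6) = 0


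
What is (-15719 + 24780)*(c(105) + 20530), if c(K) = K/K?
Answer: 186031391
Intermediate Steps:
c(K) = 1
(-15719 + 24780)*(c(105) + 20530) = (-15719 + 24780)*(1 + 20530) = 9061*20531 = 186031391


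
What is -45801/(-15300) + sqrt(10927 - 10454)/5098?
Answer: 5089/1700 + sqrt(473)/5098 ≈ 2.9978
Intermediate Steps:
-45801/(-15300) + sqrt(10927 - 10454)/5098 = -45801*(-1/15300) + sqrt(473)*(1/5098) = 5089/1700 + sqrt(473)/5098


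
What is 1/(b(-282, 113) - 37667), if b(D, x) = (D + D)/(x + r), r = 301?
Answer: -69/2599117 ≈ -2.6547e-5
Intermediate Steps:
b(D, x) = 2*D/(301 + x) (b(D, x) = (D + D)/(x + 301) = (2*D)/(301 + x) = 2*D/(301 + x))
1/(b(-282, 113) - 37667) = 1/(2*(-282)/(301 + 113) - 37667) = 1/(2*(-282)/414 - 37667) = 1/(2*(-282)*(1/414) - 37667) = 1/(-94/69 - 37667) = 1/(-2599117/69) = -69/2599117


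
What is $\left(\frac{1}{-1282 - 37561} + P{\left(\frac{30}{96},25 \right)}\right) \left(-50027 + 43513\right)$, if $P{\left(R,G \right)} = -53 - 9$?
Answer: $\frac{15687451238}{38843} \approx 4.0387 \cdot 10^{5}$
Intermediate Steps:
$P{\left(R,G \right)} = -62$ ($P{\left(R,G \right)} = -53 - 9 = -62$)
$\left(\frac{1}{-1282 - 37561} + P{\left(\frac{30}{96},25 \right)}\right) \left(-50027 + 43513\right) = \left(\frac{1}{-1282 - 37561} - 62\right) \left(-50027 + 43513\right) = \left(\frac{1}{-38843} - 62\right) \left(-6514\right) = \left(- \frac{1}{38843} - 62\right) \left(-6514\right) = \left(- \frac{2408267}{38843}\right) \left(-6514\right) = \frac{15687451238}{38843}$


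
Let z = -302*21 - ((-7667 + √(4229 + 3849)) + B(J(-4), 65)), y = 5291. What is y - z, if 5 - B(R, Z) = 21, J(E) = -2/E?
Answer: 3950 + √8078 ≈ 4039.9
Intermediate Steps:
B(R, Z) = -16 (B(R, Z) = 5 - 1*21 = 5 - 21 = -16)
z = 1341 - √8078 (z = -302*21 - ((-7667 + √(4229 + 3849)) - 16) = -6342 - ((-7667 + √8078) - 16) = -6342 - (-7683 + √8078) = -6342 + (7683 - √8078) = 1341 - √8078 ≈ 1251.1)
y - z = 5291 - (1341 - √8078) = 5291 + (-1341 + √8078) = 3950 + √8078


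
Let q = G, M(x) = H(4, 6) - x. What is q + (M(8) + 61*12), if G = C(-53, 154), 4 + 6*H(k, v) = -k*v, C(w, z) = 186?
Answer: 2716/3 ≈ 905.33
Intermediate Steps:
H(k, v) = -⅔ - k*v/6 (H(k, v) = -⅔ + (-k*v)/6 = -⅔ - k*v/6)
G = 186
M(x) = -14/3 - x (M(x) = (-⅔ - ⅙*4*6) - x = (-⅔ - 4) - x = -14/3 - x)
q = 186
q + (M(8) + 61*12) = 186 + ((-14/3 - 1*8) + 61*12) = 186 + ((-14/3 - 8) + 732) = 186 + (-38/3 + 732) = 186 + 2158/3 = 2716/3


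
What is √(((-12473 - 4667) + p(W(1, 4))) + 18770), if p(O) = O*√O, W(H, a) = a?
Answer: 3*√182 ≈ 40.472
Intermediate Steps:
p(O) = O^(3/2)
√(((-12473 - 4667) + p(W(1, 4))) + 18770) = √(((-12473 - 4667) + 4^(3/2)) + 18770) = √((-17140 + 8) + 18770) = √(-17132 + 18770) = √1638 = 3*√182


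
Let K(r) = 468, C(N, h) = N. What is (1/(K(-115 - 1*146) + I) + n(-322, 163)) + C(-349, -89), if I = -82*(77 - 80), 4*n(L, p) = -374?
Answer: -157972/357 ≈ -442.50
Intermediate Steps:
n(L, p) = -187/2 (n(L, p) = (¼)*(-374) = -187/2)
I = 246 (I = -82*(-3) = 246)
(1/(K(-115 - 1*146) + I) + n(-322, 163)) + C(-349, -89) = (1/(468 + 246) - 187/2) - 349 = (1/714 - 187/2) - 349 = -33379/357 - 349 = -157972/357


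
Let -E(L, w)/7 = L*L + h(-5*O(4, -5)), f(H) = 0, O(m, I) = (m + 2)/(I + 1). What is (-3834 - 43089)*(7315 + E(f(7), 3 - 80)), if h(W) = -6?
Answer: -345212511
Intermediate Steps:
O(m, I) = (2 + m)/(1 + I)
E(L, w) = 42 - 7*L**2 (E(L, w) = -7*(L*L - 6) = -7*(L**2 - 6) = -7*(-6 + L**2) = 42 - 7*L**2)
(-3834 - 43089)*(7315 + E(f(7), 3 - 80)) = (-3834 - 43089)*(7315 + (42 - 7*0**2)) = -46923*(7315 + (42 - 7*0)) = -46923*(7315 + (42 + 0)) = -46923*(7315 + 42) = -46923*7357 = -345212511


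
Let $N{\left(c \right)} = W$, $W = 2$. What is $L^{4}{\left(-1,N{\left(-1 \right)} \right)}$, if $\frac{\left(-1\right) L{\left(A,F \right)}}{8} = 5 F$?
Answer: $40960000$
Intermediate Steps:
$N{\left(c \right)} = 2$
$L{\left(A,F \right)} = - 40 F$ ($L{\left(A,F \right)} = - 8 \cdot 5 F = - 40 F$)
$L^{4}{\left(-1,N{\left(-1 \right)} \right)} = \left(\left(-40\right) 2\right)^{4} = \left(-80\right)^{4} = 40960000$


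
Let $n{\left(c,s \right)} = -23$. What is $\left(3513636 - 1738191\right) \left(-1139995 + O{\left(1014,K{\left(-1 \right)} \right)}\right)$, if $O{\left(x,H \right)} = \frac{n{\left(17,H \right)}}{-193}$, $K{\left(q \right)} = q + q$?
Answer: $- \frac{390631654760340}{193} \approx -2.024 \cdot 10^{12}$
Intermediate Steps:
$K{\left(q \right)} = 2 q$
$O{\left(x,H \right)} = \frac{23}{193}$ ($O{\left(x,H \right)} = - \frac{23}{-193} = \left(-23\right) \left(- \frac{1}{193}\right) = \frac{23}{193}$)
$\left(3513636 - 1738191\right) \left(-1139995 + O{\left(1014,K{\left(-1 \right)} \right)}\right) = \left(3513636 - 1738191\right) \left(-1139995 + \frac{23}{193}\right) = 1775445 \left(- \frac{220019012}{193}\right) = - \frac{390631654760340}{193}$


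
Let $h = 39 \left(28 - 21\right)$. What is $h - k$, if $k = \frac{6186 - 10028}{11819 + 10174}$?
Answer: $\frac{6007931}{21993} \approx 273.17$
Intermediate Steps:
$k = - \frac{3842}{21993} \approx -0.17469$
$h = 273$ ($h = 39 \left(28 - 21\right) = 39 \cdot 7 = 273$)
$h - k = 273 - - \frac{3842}{21993} = 273 + \frac{3842}{21993} = \frac{6007931}{21993}$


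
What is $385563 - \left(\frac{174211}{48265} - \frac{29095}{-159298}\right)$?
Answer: $\frac{128886039057959}{334283390} \approx 3.8556 \cdot 10^{5}$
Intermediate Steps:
$385563 - \left(\frac{174211}{48265} - \frac{29095}{-159298}\right) = 385563 - \left(174211 \cdot \frac{1}{48265} - - \frac{1265}{6926}\right) = 385563 - \left(\frac{174211}{48265} + \frac{1265}{6926}\right) = 385563 - \frac{1267640611}{334283390} = \frac{128886039057959}{334283390}$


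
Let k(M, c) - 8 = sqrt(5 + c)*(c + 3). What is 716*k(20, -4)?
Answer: 5012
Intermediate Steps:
k(M, c) = 8 + sqrt(5 + c)*(3 + c) (k(M, c) = 8 + sqrt(5 + c)*(c + 3) = 8 + sqrt(5 + c)*(3 + c))
716*k(20, -4) = 716*(8 + 3*sqrt(5 - 4) - 4*sqrt(5 - 4)) = 716*(8 + 3*sqrt(1) - 4*sqrt(1)) = 716*(8 + 3*1 - 4*1) = 716*(8 + 3 - 4) = 716*7 = 5012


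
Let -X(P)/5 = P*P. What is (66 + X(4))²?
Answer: 196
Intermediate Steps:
X(P) = -5*P² (X(P) = -5*P*P = -5*P²)
(66 + X(4))² = (66 - 5*4²)² = (66 - 5*16)² = (66 - 80)² = (-14)² = 196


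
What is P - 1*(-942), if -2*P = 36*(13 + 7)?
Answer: 582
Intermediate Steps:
P = -360 (P = -18*(13 + 7) = -18*20 = -1/2*720 = -360)
P - 1*(-942) = -360 - 1*(-942) = -360 + 942 = 582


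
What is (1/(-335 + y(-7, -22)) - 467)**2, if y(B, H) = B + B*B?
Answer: 18722996224/85849 ≈ 2.1809e+5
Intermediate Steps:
y(B, H) = B + B**2
(1/(-335 + y(-7, -22)) - 467)**2 = (1/(-335 - 7*(1 - 7)) - 467)**2 = (1/(-335 - 7*(-6)) - 467)**2 = (1/(-335 + 42) - 467)**2 = (1/(-293) - 467)**2 = (-1/293 - 467)**2 = (-136832/293)**2 = 18722996224/85849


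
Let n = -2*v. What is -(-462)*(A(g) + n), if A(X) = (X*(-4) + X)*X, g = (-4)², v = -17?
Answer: -339108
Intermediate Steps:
n = 34 (n = -2*(-17) = 34)
g = 16
A(X) = -3*X² (A(X) = (-4*X + X)*X = (-3*X)*X = -3*X²)
-(-462)*(A(g) + n) = -(-462)*(-3*16² + 34) = -(-462)*(-3*256 + 34) = -(-462)*(-768 + 34) = -(-462)*(-734) = -1*339108 = -339108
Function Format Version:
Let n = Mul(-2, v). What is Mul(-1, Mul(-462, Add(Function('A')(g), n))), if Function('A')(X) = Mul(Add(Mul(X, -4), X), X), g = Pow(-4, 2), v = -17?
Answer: -339108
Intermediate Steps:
n = 34 (n = Mul(-2, -17) = 34)
g = 16
Function('A')(X) = Mul(-3, Pow(X, 2)) (Function('A')(X) = Mul(Add(Mul(-4, X), X), X) = Mul(Mul(-3, X), X) = Mul(-3, Pow(X, 2)))
Mul(-1, Mul(-462, Add(Function('A')(g), n))) = Mul(-1, Mul(-462, Add(Mul(-3, Pow(16, 2)), 34))) = Mul(-1, Mul(-462, Add(Mul(-3, 256), 34))) = Mul(-1, Mul(-462, Add(-768, 34))) = Mul(-1, Mul(-462, -734)) = Mul(-1, 339108) = -339108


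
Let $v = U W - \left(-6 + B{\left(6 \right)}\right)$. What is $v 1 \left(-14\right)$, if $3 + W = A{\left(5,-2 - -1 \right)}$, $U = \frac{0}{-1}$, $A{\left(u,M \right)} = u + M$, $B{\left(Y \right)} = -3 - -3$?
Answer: $-84$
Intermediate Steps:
$B{\left(Y \right)} = 0$ ($B{\left(Y \right)} = -3 + 3 = 0$)
$A{\left(u,M \right)} = M + u$
$U = 0$ ($U = 0 \left(-1\right) = 0$)
$W = 1$ ($W = -3 + \left(\left(-2 - -1\right) + 5\right) = -3 + \left(\left(-2 + 1\right) + 5\right) = -3 + \left(-1 + 5\right) = -3 + 4 = 1$)
$v = 6$ ($v = 0 \cdot 1 + \left(6 - 0\right) = 0 + \left(6 + 0\right) = 0 + 6 = 6$)
$v 1 \left(-14\right) = 6 \cdot 1 \left(-14\right) = 6 \left(-14\right) = -84$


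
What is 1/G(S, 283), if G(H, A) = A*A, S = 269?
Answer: 1/80089 ≈ 1.2486e-5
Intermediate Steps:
G(H, A) = A²
1/G(S, 283) = 1/(283²) = 1/80089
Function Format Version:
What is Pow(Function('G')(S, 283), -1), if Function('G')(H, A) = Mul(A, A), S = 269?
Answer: Rational(1, 80089) ≈ 1.2486e-5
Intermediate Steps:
Function('G')(H, A) = Pow(A, 2)
Pow(Function('G')(S, 283), -1) = Pow(Pow(283, 2), -1) = Pow(80089, -1) = Rational(1, 80089)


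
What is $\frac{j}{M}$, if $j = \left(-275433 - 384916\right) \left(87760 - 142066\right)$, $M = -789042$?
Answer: $- \frac{5976818799}{131507} \approx -45449.0$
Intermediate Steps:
$j = 35860912794$ ($j = \left(-660349\right) \left(-54306\right) = 35860912794$)
$\frac{j}{M} = \frac{35860912794}{-789042} = 35860912794 \left(- \frac{1}{789042}\right) = - \frac{5976818799}{131507}$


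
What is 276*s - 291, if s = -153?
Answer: -42519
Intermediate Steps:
276*s - 291 = 276*(-153) - 291 = -42228 - 291 = -42519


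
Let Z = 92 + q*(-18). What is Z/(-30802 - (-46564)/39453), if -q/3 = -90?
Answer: 94055952/607592371 ≈ 0.15480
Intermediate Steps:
q = 270 (q = -3*(-90) = 270)
Z = -4768 (Z = 92 + 270*(-18) = 92 - 4860 = -4768)
Z/(-30802 - (-46564)/39453) = -4768/(-30802 - (-46564)/39453) = -4768/(-30802 - 1*(-46564/39453)) = -4768/(-30802 + 46564/39453) = -4768/(-1215184742/39453) = -4768*(-39453/1215184742) = 94055952/607592371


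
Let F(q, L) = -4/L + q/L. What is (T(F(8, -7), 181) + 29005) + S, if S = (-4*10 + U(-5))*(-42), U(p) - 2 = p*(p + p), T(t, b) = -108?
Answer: 28393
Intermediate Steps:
U(p) = 2 + 2*p**2 (U(p) = 2 + p*(p + p) = 2 + p*(2*p) = 2 + 2*p**2)
S = -504 (S = (-4*10 + (2 + 2*(-5)**2))*(-42) = (-40 + (2 + 2*25))*(-42) = (-40 + (2 + 50))*(-42) = (-40 + 52)*(-42) = 12*(-42) = -504)
(T(F(8, -7), 181) + 29005) + S = (-108 + 29005) - 504 = 28897 - 504 = 28393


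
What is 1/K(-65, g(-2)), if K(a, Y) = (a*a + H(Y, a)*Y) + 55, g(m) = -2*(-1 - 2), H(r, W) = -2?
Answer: 1/4268 ≈ 0.00023430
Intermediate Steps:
g(m) = 6 (g(m) = -2*(-3) = 6)
K(a, Y) = 55 + a**2 - 2*Y (K(a, Y) = (a*a - 2*Y) + 55 = (a**2 - 2*Y) + 55 = 55 + a**2 - 2*Y)
1/K(-65, g(-2)) = 1/(55 + (-65)**2 - 2*6) = 1/(55 + 4225 - 12) = 1/4268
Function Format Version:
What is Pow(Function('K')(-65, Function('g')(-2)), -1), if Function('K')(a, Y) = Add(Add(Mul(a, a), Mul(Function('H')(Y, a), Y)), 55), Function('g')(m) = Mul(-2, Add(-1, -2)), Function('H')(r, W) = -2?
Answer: Rational(1, 4268) ≈ 0.00023430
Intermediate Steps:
Function('g')(m) = 6 (Function('g')(m) = Mul(-2, -3) = 6)
Function('K')(a, Y) = Add(55, Pow(a, 2), Mul(-2, Y)) (Function('K')(a, Y) = Add(Add(Mul(a, a), Mul(-2, Y)), 55) = Add(Add(Pow(a, 2), Mul(-2, Y)), 55) = Add(55, Pow(a, 2), Mul(-2, Y)))
Pow(Function('K')(-65, Function('g')(-2)), -1) = Pow(Add(55, Pow(-65, 2), Mul(-2, 6)), -1) = Pow(Add(55, 4225, -12), -1) = Pow(4268, -1) = Rational(1, 4268)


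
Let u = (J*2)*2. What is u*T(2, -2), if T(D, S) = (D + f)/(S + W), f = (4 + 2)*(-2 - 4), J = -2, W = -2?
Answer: -68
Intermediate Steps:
f = -36 (f = 6*(-6) = -36)
T(D, S) = (-36 + D)/(-2 + S) (T(D, S) = (D - 36)/(S - 2) = (-36 + D)/(-2 + S))
u = -8 (u = -2*2*2 = -4*2 = -8)
u*T(2, -2) = -8*(-36 + 2)/(-2 - 2) = -8*(-34)/(-4) = -(-2)*(-34) = -8*17/2 = -68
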